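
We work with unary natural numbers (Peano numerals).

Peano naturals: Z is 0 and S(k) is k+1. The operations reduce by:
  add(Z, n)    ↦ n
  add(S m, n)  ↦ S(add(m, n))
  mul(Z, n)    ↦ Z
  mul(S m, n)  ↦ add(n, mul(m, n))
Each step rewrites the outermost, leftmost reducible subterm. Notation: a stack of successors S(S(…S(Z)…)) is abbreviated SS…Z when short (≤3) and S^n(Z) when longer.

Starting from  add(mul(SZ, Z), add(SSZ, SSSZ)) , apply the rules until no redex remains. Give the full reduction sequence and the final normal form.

  start: add(mul(SZ, Z), add(SSZ, SSSZ))
  [1] add(add(Z, mul(Z, Z)), add(SSZ, SSSZ))
  [2] add(mul(Z, Z), add(SSZ, SSSZ))
  [3] add(Z, add(SSZ, SSSZ))
  [4] add(SSZ, SSSZ)
  [5] S(add(SZ, SSSZ))
  [6] S(S(add(Z, SSSZ)))
  [7] S^5(Z)

Answer: normal form = S^5(Z)  (in 7 steps)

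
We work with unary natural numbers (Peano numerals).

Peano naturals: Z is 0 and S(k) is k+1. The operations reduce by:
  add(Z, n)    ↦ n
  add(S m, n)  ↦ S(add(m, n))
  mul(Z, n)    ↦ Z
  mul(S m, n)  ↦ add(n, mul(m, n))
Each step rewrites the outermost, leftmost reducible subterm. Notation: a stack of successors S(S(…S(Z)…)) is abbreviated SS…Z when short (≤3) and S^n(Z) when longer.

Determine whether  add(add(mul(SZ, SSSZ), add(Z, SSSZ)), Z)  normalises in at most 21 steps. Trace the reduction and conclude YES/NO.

Answer: YES — reaches normal form S^6(Z) in 18 ≤ 21 steps

Working:
  start: add(add(mul(SZ, SSSZ), add(Z, SSSZ)), Z)
  step 1: add(add(add(SSSZ, mul(Z, SSSZ)), add(Z, SSSZ)), Z)
  step 2: add(add(S(add(SSZ, mul(Z, SSSZ))), add(Z, SSSZ)), Z)
  step 3: add(S(add(add(SSZ, mul(Z, SSSZ)), add(Z, SSSZ))), Z)
  step 4: S(add(add(add(SSZ, mul(Z, SSSZ)), add(Z, SSSZ)), Z))
  step 5: S(add(add(S(add(SZ, mul(Z, SSSZ))), add(Z, SSSZ)), Z))
  step 6: S(add(S(add(add(SZ, mul(Z, SSSZ)), add(Z, SSSZ))), Z))
  step 7: S(S(add(add(add(SZ, mul(Z, SSSZ)), add(Z, SSSZ)), Z)))
  step 8: S(S(add(add(S(add(Z, mul(Z, SSSZ))), add(Z, SSSZ)), Z)))
  step 9: S(S(add(S(add(add(Z, mul(Z, SSSZ)), add(Z, SSSZ))), Z)))
  step 10: S(S(S(add(add(add(Z, mul(Z, SSSZ)), add(Z, SSSZ)), Z))))
  step 11: S(S(S(add(add(mul(Z, SSSZ), add(Z, SSSZ)), Z))))
  step 12: S(S(S(add(add(Z, add(Z, SSSZ)), Z))))
  step 13: S(S(S(add(add(Z, SSSZ), Z))))
  step 14: S(S(S(add(SSSZ, Z))))
  step 15: S(S(S(S(add(SSZ, Z)))))
  step 16: S(S(S(S(S(add(SZ, Z))))))
  step 17: S(S(S(S(S(S(add(Z, Z)))))))
  step 18: S^6(Z)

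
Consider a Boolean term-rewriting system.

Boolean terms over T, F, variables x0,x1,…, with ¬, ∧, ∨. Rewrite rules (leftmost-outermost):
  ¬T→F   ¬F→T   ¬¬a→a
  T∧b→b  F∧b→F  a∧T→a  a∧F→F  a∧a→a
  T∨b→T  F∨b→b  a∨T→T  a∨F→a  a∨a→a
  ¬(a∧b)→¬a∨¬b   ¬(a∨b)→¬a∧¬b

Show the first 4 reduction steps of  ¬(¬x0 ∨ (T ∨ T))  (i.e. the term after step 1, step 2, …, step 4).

  start: ¬(¬x0 ∨ (T ∨ T))
  step 1: ¬¬x0 ∧ ¬(T ∨ T)
  step 2: x0 ∧ ¬(T ∨ T)
  step 3: x0 ∧ (¬T ∧ ¬T)
  step 4: x0 ∧ ¬T

Answer: after 4 steps: x0 ∧ ¬T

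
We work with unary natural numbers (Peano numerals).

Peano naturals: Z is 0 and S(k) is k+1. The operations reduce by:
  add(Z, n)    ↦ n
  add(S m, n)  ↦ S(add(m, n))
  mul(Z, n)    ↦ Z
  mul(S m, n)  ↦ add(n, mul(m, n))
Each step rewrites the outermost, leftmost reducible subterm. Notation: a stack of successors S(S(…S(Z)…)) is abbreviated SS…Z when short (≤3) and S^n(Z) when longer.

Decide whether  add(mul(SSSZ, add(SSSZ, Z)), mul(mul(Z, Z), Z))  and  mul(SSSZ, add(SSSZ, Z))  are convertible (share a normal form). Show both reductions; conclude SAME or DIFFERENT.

Answer: SAME — A ⇓ S^9(Z), B ⇓ S^9(Z)

Working:
Term A:
  start: add(mul(SSSZ, add(SSSZ, Z)), mul(mul(Z, Z), Z))
  [1] add(add(add(SSSZ, Z), mul(SSZ, add(SSSZ, Z))), mul(mul(Z, Z), Z))
  [2] add(add(S(add(SSZ, Z)), mul(SSZ, add(SSSZ, Z))), mul(mul(Z, Z), Z))
  [3] add(S(add(add(SSZ, Z), mul(SSZ, add(SSSZ, Z)))), mul(mul(Z, Z), Z))
  [4] S(add(add(add(SSZ, Z), mul(SSZ, add(SSSZ, Z))), mul(mul(Z, Z), Z)))
  [5] S(add(add(S(add(SZ, Z)), mul(SSZ, add(SSSZ, Z))), mul(mul(Z, Z), Z)))
  [6] S(add(S(add(add(SZ, Z), mul(SSZ, add(SSSZ, Z)))), mul(mul(Z, Z), Z)))
  [7] S(S(add(add(add(SZ, Z), mul(SSZ, add(SSSZ, Z))), mul(mul(Z, Z), Z))))
  [8] S(S(add(add(S(add(Z, Z)), mul(SSZ, add(SSSZ, Z))), mul(mul(Z, Z), Z))))
  [9] S(S(add(S(add(add(Z, Z), mul(SSZ, add(SSSZ, Z)))), mul(mul(Z, Z), Z))))
  [10] S(S(S(add(add(add(Z, Z), mul(SSZ, add(SSSZ, Z))), mul(mul(Z, Z), Z)))))
  [11] S(S(S(add(add(Z, mul(SSZ, add(SSSZ, Z))), mul(mul(Z, Z), Z)))))
  [12] S(S(S(add(mul(SSZ, add(SSSZ, Z)), mul(mul(Z, Z), Z)))))
  [13] S(S(S(add(add(add(SSSZ, Z), mul(SZ, add(SSSZ, Z))), mul(mul(Z, Z), Z)))))
  [14] S(S(S(add(add(S(add(SSZ, Z)), mul(SZ, add(SSSZ, Z))), mul(mul(Z, Z), Z)))))
  [15] S(S(S(add(S(add(add(SSZ, Z), mul(SZ, add(SSSZ, Z)))), mul(mul(Z, Z), Z)))))
  [16] S(S(S(S(add(add(add(SSZ, Z), mul(SZ, add(SSSZ, Z))), mul(mul(Z, Z), Z))))))
  [17] S(S(S(S(add(add(S(add(SZ, Z)), mul(SZ, add(SSSZ, Z))), mul(mul(Z, Z), Z))))))
  [18] S(S(S(S(add(S(add(add(SZ, Z), mul(SZ, add(SSSZ, Z)))), mul(mul(Z, Z), Z))))))
  [19] S(S(S(S(S(add(add(add(SZ, Z), mul(SZ, add(SSSZ, Z))), mul(mul(Z, Z), Z)))))))
  [20] S(S(S(S(S(add(add(S(add(Z, Z)), mul(SZ, add(SSSZ, Z))), mul(mul(Z, Z), Z)))))))
  [21] S(S(S(S(S(add(S(add(add(Z, Z), mul(SZ, add(SSSZ, Z)))), mul(mul(Z, Z), Z)))))))
  [22] S(S(S(S(S(S(add(add(add(Z, Z), mul(SZ, add(SSSZ, Z))), mul(mul(Z, Z), Z))))))))
  [23] S(S(S(S(S(S(add(add(Z, mul(SZ, add(SSSZ, Z))), mul(mul(Z, Z), Z))))))))
  [24] S(S(S(S(S(S(add(mul(SZ, add(SSSZ, Z)), mul(mul(Z, Z), Z))))))))
  [25] S(S(S(S(S(S(add(add(add(SSSZ, Z), mul(Z, add(SSSZ, Z))), mul(mul(Z, Z), Z))))))))
  [26] S(S(S(S(S(S(add(add(S(add(SSZ, Z)), mul(Z, add(SSSZ, Z))), mul(mul(Z, Z), Z))))))))
  [27] S(S(S(S(S(S(add(S(add(add(SSZ, Z), mul(Z, add(SSSZ, Z)))), mul(mul(Z, Z), Z))))))))
  [28] S(S(S(S(S(S(S(add(add(add(SSZ, Z), mul(Z, add(SSSZ, Z))), mul(mul(Z, Z), Z)))))))))
  [29] S(S(S(S(S(S(S(add(add(S(add(SZ, Z)), mul(Z, add(SSSZ, Z))), mul(mul(Z, Z), Z)))))))))
  [30] S(S(S(S(S(S(S(add(S(add(add(SZ, Z), mul(Z, add(SSSZ, Z)))), mul(mul(Z, Z), Z)))))))))
  [31] S(S(S(S(S(S(S(S(add(add(add(SZ, Z), mul(Z, add(SSSZ, Z))), mul(mul(Z, Z), Z))))))))))
  [32] S(S(S(S(S(S(S(S(add(add(S(add(Z, Z)), mul(Z, add(SSSZ, Z))), mul(mul(Z, Z), Z))))))))))
  [33] S(S(S(S(S(S(S(S(add(S(add(add(Z, Z), mul(Z, add(SSSZ, Z)))), mul(mul(Z, Z), Z))))))))))
  [34] S(S(S(S(S(S(S(S(S(add(add(add(Z, Z), mul(Z, add(SSSZ, Z))), mul(mul(Z, Z), Z)))))))))))
  [35] S(S(S(S(S(S(S(S(S(add(add(Z, mul(Z, add(SSSZ, Z))), mul(mul(Z, Z), Z)))))))))))
  [36] S(S(S(S(S(S(S(S(S(add(mul(Z, add(SSSZ, Z)), mul(mul(Z, Z), Z)))))))))))
  [37] S(S(S(S(S(S(S(S(S(add(Z, mul(mul(Z, Z), Z)))))))))))
  [38] S(S(S(S(S(S(S(S(S(mul(mul(Z, Z), Z))))))))))
  [39] S(S(S(S(S(S(S(S(S(mul(Z, Z))))))))))
  [40] S^9(Z)

Term B:
  start: mul(SSSZ, add(SSSZ, Z))
  [1] add(add(SSSZ, Z), mul(SSZ, add(SSSZ, Z)))
  [2] add(S(add(SSZ, Z)), mul(SSZ, add(SSSZ, Z)))
  [3] S(add(add(SSZ, Z), mul(SSZ, add(SSSZ, Z))))
  [4] S(add(S(add(SZ, Z)), mul(SSZ, add(SSSZ, Z))))
  [5] S(S(add(add(SZ, Z), mul(SSZ, add(SSSZ, Z)))))
  [6] S(S(add(S(add(Z, Z)), mul(SSZ, add(SSSZ, Z)))))
  [7] S(S(S(add(add(Z, Z), mul(SSZ, add(SSSZ, Z))))))
  [8] S(S(S(add(Z, mul(SSZ, add(SSSZ, Z))))))
  [9] S(S(S(mul(SSZ, add(SSSZ, Z)))))
  [10] S(S(S(add(add(SSSZ, Z), mul(SZ, add(SSSZ, Z))))))
  [11] S(S(S(add(S(add(SSZ, Z)), mul(SZ, add(SSSZ, Z))))))
  [12] S(S(S(S(add(add(SSZ, Z), mul(SZ, add(SSSZ, Z)))))))
  [13] S(S(S(S(add(S(add(SZ, Z)), mul(SZ, add(SSSZ, Z)))))))
  [14] S(S(S(S(S(add(add(SZ, Z), mul(SZ, add(SSSZ, Z))))))))
  [15] S(S(S(S(S(add(S(add(Z, Z)), mul(SZ, add(SSSZ, Z))))))))
  [16] S(S(S(S(S(S(add(add(Z, Z), mul(SZ, add(SSSZ, Z)))))))))
  [17] S(S(S(S(S(S(add(Z, mul(SZ, add(SSSZ, Z)))))))))
  [18] S(S(S(S(S(S(mul(SZ, add(SSSZ, Z))))))))
  [19] S(S(S(S(S(S(add(add(SSSZ, Z), mul(Z, add(SSSZ, Z)))))))))
  [20] S(S(S(S(S(S(add(S(add(SSZ, Z)), mul(Z, add(SSSZ, Z)))))))))
  [21] S(S(S(S(S(S(S(add(add(SSZ, Z), mul(Z, add(SSSZ, Z))))))))))
  [22] S(S(S(S(S(S(S(add(S(add(SZ, Z)), mul(Z, add(SSSZ, Z))))))))))
  [23] S(S(S(S(S(S(S(S(add(add(SZ, Z), mul(Z, add(SSSZ, Z)))))))))))
  [24] S(S(S(S(S(S(S(S(add(S(add(Z, Z)), mul(Z, add(SSSZ, Z)))))))))))
  [25] S(S(S(S(S(S(S(S(S(add(add(Z, Z), mul(Z, add(SSSZ, Z))))))))))))
  [26] S(S(S(S(S(S(S(S(S(add(Z, mul(Z, add(SSSZ, Z))))))))))))
  [27] S(S(S(S(S(S(S(S(S(mul(Z, add(SSSZ, Z)))))))))))
  [28] S^9(Z)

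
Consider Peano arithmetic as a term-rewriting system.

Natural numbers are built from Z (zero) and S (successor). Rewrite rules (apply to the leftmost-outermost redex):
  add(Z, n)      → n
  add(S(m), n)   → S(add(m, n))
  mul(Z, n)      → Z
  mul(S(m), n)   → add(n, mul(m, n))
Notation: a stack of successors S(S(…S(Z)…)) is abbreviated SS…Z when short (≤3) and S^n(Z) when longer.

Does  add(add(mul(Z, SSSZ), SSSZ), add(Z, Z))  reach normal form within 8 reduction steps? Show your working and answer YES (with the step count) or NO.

Answer: YES — reaches normal form SSSZ in 7 ≤ 8 steps

Working:
  start: add(add(mul(Z, SSSZ), SSSZ), add(Z, Z))
  [1] add(add(Z, SSSZ), add(Z, Z))
  [2] add(SSSZ, add(Z, Z))
  [3] S(add(SSZ, add(Z, Z)))
  [4] S(S(add(SZ, add(Z, Z))))
  [5] S(S(S(add(Z, add(Z, Z)))))
  [6] S(S(S(add(Z, Z))))
  [7] SSSZ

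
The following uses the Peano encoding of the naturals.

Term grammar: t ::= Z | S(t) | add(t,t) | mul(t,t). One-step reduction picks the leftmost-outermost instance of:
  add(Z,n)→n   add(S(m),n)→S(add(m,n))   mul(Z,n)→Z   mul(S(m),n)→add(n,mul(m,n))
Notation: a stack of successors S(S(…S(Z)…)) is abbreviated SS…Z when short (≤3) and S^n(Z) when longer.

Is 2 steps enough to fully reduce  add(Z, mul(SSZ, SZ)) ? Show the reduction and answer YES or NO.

  start: add(Z, mul(SSZ, SZ))
  →1  mul(SSZ, SZ)
  →2  add(SZ, mul(SZ, SZ))

Answer: NO — after 2 steps the term is add(SZ, mul(SZ, SZ)), not yet normal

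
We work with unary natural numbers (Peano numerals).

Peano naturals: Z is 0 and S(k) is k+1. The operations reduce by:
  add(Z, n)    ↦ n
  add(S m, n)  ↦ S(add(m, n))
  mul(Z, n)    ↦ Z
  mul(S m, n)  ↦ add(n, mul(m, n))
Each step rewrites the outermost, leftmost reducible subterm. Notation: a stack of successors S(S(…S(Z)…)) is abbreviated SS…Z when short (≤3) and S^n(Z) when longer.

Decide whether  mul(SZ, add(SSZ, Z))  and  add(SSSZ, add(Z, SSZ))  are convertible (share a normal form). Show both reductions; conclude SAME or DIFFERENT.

Answer: DIFFERENT — A ⇓ SSZ, B ⇓ S^5(Z)

Working:
Term A:
  start: mul(SZ, add(SSZ, Z))
  step 1: add(add(SSZ, Z), mul(Z, add(SSZ, Z)))
  step 2: add(S(add(SZ, Z)), mul(Z, add(SSZ, Z)))
  step 3: S(add(add(SZ, Z), mul(Z, add(SSZ, Z))))
  step 4: S(add(S(add(Z, Z)), mul(Z, add(SSZ, Z))))
  step 5: S(S(add(add(Z, Z), mul(Z, add(SSZ, Z)))))
  step 6: S(S(add(Z, mul(Z, add(SSZ, Z)))))
  step 7: S(S(mul(Z, add(SSZ, Z))))
  step 8: SSZ

Term B:
  start: add(SSSZ, add(Z, SSZ))
  step 1: S(add(SSZ, add(Z, SSZ)))
  step 2: S(S(add(SZ, add(Z, SSZ))))
  step 3: S(S(S(add(Z, add(Z, SSZ)))))
  step 4: S(S(S(add(Z, SSZ))))
  step 5: S^5(Z)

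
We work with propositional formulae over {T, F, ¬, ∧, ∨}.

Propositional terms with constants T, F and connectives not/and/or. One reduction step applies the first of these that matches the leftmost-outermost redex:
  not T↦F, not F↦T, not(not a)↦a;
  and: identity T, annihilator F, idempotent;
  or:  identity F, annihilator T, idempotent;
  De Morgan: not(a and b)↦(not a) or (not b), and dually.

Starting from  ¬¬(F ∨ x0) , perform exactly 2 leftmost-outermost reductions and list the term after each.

Answer: after 2 steps: x0

Derivation:
  start: ¬¬(F ∨ x0)
  →1  F ∨ x0
  →2  x0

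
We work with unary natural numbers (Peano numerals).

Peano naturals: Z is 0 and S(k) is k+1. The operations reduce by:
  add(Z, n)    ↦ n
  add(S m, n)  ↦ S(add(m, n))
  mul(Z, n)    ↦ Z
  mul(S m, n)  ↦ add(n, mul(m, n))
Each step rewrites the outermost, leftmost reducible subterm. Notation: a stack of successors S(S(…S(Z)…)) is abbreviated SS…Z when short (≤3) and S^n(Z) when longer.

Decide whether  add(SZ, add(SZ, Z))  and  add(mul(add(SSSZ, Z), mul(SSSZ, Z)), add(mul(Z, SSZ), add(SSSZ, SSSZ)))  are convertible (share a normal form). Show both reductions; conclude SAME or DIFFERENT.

Term A:
  start: add(SZ, add(SZ, Z))
  →1  S(add(Z, add(SZ, Z)))
  →2  S(add(SZ, Z))
  →3  S(S(add(Z, Z)))
  →4  SSZ

Term B:
  start: add(mul(add(SSSZ, Z), mul(SSSZ, Z)), add(mul(Z, SSZ), add(SSSZ, SSSZ)))
  →1  add(mul(S(add(SSZ, Z)), mul(SSSZ, Z)), add(mul(Z, SSZ), add(SSSZ, SSSZ)))
  →2  add(add(mul(SSSZ, Z), mul(add(SSZ, Z), mul(SSSZ, Z))), add(mul(Z, SSZ), add(SSSZ, SSSZ)))
  →3  add(add(add(Z, mul(SSZ, Z)), mul(add(SSZ, Z), mul(SSSZ, Z))), add(mul(Z, SSZ), add(SSSZ, SSSZ)))
  →4  add(add(mul(SSZ, Z), mul(add(SSZ, Z), mul(SSSZ, Z))), add(mul(Z, SSZ), add(SSSZ, SSSZ)))
  →5  add(add(add(Z, mul(SZ, Z)), mul(add(SSZ, Z), mul(SSSZ, Z))), add(mul(Z, SSZ), add(SSSZ, SSSZ)))
  →6  add(add(mul(SZ, Z), mul(add(SSZ, Z), mul(SSSZ, Z))), add(mul(Z, SSZ), add(SSSZ, SSSZ)))
  →7  add(add(add(Z, mul(Z, Z)), mul(add(SSZ, Z), mul(SSSZ, Z))), add(mul(Z, SSZ), add(SSSZ, SSSZ)))
  →8  add(add(mul(Z, Z), mul(add(SSZ, Z), mul(SSSZ, Z))), add(mul(Z, SSZ), add(SSSZ, SSSZ)))
  →9  add(add(Z, mul(add(SSZ, Z), mul(SSSZ, Z))), add(mul(Z, SSZ), add(SSSZ, SSSZ)))
  →10  add(mul(add(SSZ, Z), mul(SSSZ, Z)), add(mul(Z, SSZ), add(SSSZ, SSSZ)))
  →11  add(mul(S(add(SZ, Z)), mul(SSSZ, Z)), add(mul(Z, SSZ), add(SSSZ, SSSZ)))
  →12  add(add(mul(SSSZ, Z), mul(add(SZ, Z), mul(SSSZ, Z))), add(mul(Z, SSZ), add(SSSZ, SSSZ)))
  →13  add(add(add(Z, mul(SSZ, Z)), mul(add(SZ, Z), mul(SSSZ, Z))), add(mul(Z, SSZ), add(SSSZ, SSSZ)))
  →14  add(add(mul(SSZ, Z), mul(add(SZ, Z), mul(SSSZ, Z))), add(mul(Z, SSZ), add(SSSZ, SSSZ)))
  →15  add(add(add(Z, mul(SZ, Z)), mul(add(SZ, Z), mul(SSSZ, Z))), add(mul(Z, SSZ), add(SSSZ, SSSZ)))
  →16  add(add(mul(SZ, Z), mul(add(SZ, Z), mul(SSSZ, Z))), add(mul(Z, SSZ), add(SSSZ, SSSZ)))
  →17  add(add(add(Z, mul(Z, Z)), mul(add(SZ, Z), mul(SSSZ, Z))), add(mul(Z, SSZ), add(SSSZ, SSSZ)))
  →18  add(add(mul(Z, Z), mul(add(SZ, Z), mul(SSSZ, Z))), add(mul(Z, SSZ), add(SSSZ, SSSZ)))
  →19  add(add(Z, mul(add(SZ, Z), mul(SSSZ, Z))), add(mul(Z, SSZ), add(SSSZ, SSSZ)))
  →20  add(mul(add(SZ, Z), mul(SSSZ, Z)), add(mul(Z, SSZ), add(SSSZ, SSSZ)))
  →21  add(mul(S(add(Z, Z)), mul(SSSZ, Z)), add(mul(Z, SSZ), add(SSSZ, SSSZ)))
  →22  add(add(mul(SSSZ, Z), mul(add(Z, Z), mul(SSSZ, Z))), add(mul(Z, SSZ), add(SSSZ, SSSZ)))
  →23  add(add(add(Z, mul(SSZ, Z)), mul(add(Z, Z), mul(SSSZ, Z))), add(mul(Z, SSZ), add(SSSZ, SSSZ)))
  →24  add(add(mul(SSZ, Z), mul(add(Z, Z), mul(SSSZ, Z))), add(mul(Z, SSZ), add(SSSZ, SSSZ)))
  →25  add(add(add(Z, mul(SZ, Z)), mul(add(Z, Z), mul(SSSZ, Z))), add(mul(Z, SSZ), add(SSSZ, SSSZ)))
  →26  add(add(mul(SZ, Z), mul(add(Z, Z), mul(SSSZ, Z))), add(mul(Z, SSZ), add(SSSZ, SSSZ)))
  →27  add(add(add(Z, mul(Z, Z)), mul(add(Z, Z), mul(SSSZ, Z))), add(mul(Z, SSZ), add(SSSZ, SSSZ)))
  →28  add(add(mul(Z, Z), mul(add(Z, Z), mul(SSSZ, Z))), add(mul(Z, SSZ), add(SSSZ, SSSZ)))
  →29  add(add(Z, mul(add(Z, Z), mul(SSSZ, Z))), add(mul(Z, SSZ), add(SSSZ, SSSZ)))
  →30  add(mul(add(Z, Z), mul(SSSZ, Z)), add(mul(Z, SSZ), add(SSSZ, SSSZ)))
  →31  add(mul(Z, mul(SSSZ, Z)), add(mul(Z, SSZ), add(SSSZ, SSSZ)))
  →32  add(Z, add(mul(Z, SSZ), add(SSSZ, SSSZ)))
  →33  add(mul(Z, SSZ), add(SSSZ, SSSZ))
  →34  add(Z, add(SSSZ, SSSZ))
  →35  add(SSSZ, SSSZ)
  →36  S(add(SSZ, SSSZ))
  →37  S(S(add(SZ, SSSZ)))
  →38  S(S(S(add(Z, SSSZ))))
  →39  S^6(Z)

Answer: DIFFERENT — A ⇓ SSZ, B ⇓ S^6(Z)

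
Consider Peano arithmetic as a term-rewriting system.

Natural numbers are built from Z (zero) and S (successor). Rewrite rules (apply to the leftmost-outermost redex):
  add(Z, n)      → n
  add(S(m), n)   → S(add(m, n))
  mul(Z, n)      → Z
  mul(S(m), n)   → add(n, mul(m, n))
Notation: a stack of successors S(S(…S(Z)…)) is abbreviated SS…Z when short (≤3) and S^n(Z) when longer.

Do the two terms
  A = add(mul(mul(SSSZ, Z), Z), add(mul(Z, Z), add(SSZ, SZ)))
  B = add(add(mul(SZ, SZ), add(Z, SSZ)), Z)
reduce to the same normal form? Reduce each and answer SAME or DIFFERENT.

Answer: SAME — A ⇓ SSSZ, B ⇓ SSSZ

Derivation:
Term A:
  start: add(mul(mul(SSSZ, Z), Z), add(mul(Z, Z), add(SSZ, SZ)))
  →1  add(mul(add(Z, mul(SSZ, Z)), Z), add(mul(Z, Z), add(SSZ, SZ)))
  →2  add(mul(mul(SSZ, Z), Z), add(mul(Z, Z), add(SSZ, SZ)))
  →3  add(mul(add(Z, mul(SZ, Z)), Z), add(mul(Z, Z), add(SSZ, SZ)))
  →4  add(mul(mul(SZ, Z), Z), add(mul(Z, Z), add(SSZ, SZ)))
  →5  add(mul(add(Z, mul(Z, Z)), Z), add(mul(Z, Z), add(SSZ, SZ)))
  →6  add(mul(mul(Z, Z), Z), add(mul(Z, Z), add(SSZ, SZ)))
  →7  add(mul(Z, Z), add(mul(Z, Z), add(SSZ, SZ)))
  →8  add(Z, add(mul(Z, Z), add(SSZ, SZ)))
  →9  add(mul(Z, Z), add(SSZ, SZ))
  →10  add(Z, add(SSZ, SZ))
  →11  add(SSZ, SZ)
  →12  S(add(SZ, SZ))
  →13  S(S(add(Z, SZ)))
  →14  SSSZ

Term B:
  start: add(add(mul(SZ, SZ), add(Z, SSZ)), Z)
  →1  add(add(add(SZ, mul(Z, SZ)), add(Z, SSZ)), Z)
  →2  add(add(S(add(Z, mul(Z, SZ))), add(Z, SSZ)), Z)
  →3  add(S(add(add(Z, mul(Z, SZ)), add(Z, SSZ))), Z)
  →4  S(add(add(add(Z, mul(Z, SZ)), add(Z, SSZ)), Z))
  →5  S(add(add(mul(Z, SZ), add(Z, SSZ)), Z))
  →6  S(add(add(Z, add(Z, SSZ)), Z))
  →7  S(add(add(Z, SSZ), Z))
  →8  S(add(SSZ, Z))
  →9  S(S(add(SZ, Z)))
  →10  S(S(S(add(Z, Z))))
  →11  SSSZ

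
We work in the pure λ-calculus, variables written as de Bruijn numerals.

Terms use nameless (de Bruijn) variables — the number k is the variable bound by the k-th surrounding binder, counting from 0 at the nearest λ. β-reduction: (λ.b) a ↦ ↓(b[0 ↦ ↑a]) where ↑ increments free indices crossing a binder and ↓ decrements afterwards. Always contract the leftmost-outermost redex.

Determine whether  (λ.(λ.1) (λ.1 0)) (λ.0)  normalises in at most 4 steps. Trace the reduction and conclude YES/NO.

Answer: YES — reaches normal form λ.0 in 2 ≤ 4 steps

Derivation:
  start: (λ.(λ.1) (λ.1 0)) (λ.0)
  →1  (λ.λ.0) (λ.(λ.0) 0)
  →2  λ.0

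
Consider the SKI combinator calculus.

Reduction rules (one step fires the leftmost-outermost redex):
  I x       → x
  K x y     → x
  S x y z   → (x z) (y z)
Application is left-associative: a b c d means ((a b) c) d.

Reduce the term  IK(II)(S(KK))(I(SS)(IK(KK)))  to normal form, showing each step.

Answer: normal form = SS(K(KK))  (in 6 steps)

Working:
  start: IK(II)(S(KK))(I(SS)(IK(KK)))
  [1] K(II)(S(KK))(I(SS)(IK(KK)))
  [2] II(I(SS)(IK(KK)))
  [3] I(I(SS)(IK(KK)))
  [4] I(SS)(IK(KK))
  [5] SS(IK(KK))
  [6] SS(K(KK))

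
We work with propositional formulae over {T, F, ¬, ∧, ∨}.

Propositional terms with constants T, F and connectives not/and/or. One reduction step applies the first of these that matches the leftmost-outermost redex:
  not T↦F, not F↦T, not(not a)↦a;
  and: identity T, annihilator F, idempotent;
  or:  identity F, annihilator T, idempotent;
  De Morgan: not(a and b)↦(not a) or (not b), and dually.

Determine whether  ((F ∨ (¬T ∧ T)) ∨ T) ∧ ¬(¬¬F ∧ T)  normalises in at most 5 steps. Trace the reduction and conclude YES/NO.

Answer: NO — after 5 steps the term is T ∨ ¬T, not yet normal

Working:
  start: ((F ∨ (¬T ∧ T)) ∨ T) ∧ ¬(¬¬F ∧ T)
  step 1: T ∧ ¬(¬¬F ∧ T)
  step 2: ¬(¬¬F ∧ T)
  step 3: ¬¬¬F ∨ ¬T
  step 4: ¬F ∨ ¬T
  step 5: T ∨ ¬T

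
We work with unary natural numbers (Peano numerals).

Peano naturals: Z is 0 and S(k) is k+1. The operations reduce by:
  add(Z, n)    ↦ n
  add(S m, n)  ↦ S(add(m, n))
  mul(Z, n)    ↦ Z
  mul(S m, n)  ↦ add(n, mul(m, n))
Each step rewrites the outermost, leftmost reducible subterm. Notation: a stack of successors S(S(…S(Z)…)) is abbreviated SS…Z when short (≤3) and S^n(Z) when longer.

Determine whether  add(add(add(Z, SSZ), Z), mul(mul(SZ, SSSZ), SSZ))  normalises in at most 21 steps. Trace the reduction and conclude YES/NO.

  start: add(add(add(Z, SSZ), Z), mul(mul(SZ, SSSZ), SSZ))
  →1  add(add(SSZ, Z), mul(mul(SZ, SSSZ), SSZ))
  →2  add(S(add(SZ, Z)), mul(mul(SZ, SSSZ), SSZ))
  →3  S(add(add(SZ, Z), mul(mul(SZ, SSSZ), SSZ)))
  →4  S(add(S(add(Z, Z)), mul(mul(SZ, SSSZ), SSZ)))
  →5  S(S(add(add(Z, Z), mul(mul(SZ, SSSZ), SSZ))))
  →6  S(S(add(Z, mul(mul(SZ, SSSZ), SSZ))))
  →7  S(S(mul(mul(SZ, SSSZ), SSZ)))
  →8  S(S(mul(add(SSSZ, mul(Z, SSSZ)), SSZ)))
  →9  S(S(mul(S(add(SSZ, mul(Z, SSSZ))), SSZ)))
  →10  S(S(add(SSZ, mul(add(SSZ, mul(Z, SSSZ)), SSZ))))
  →11  S(S(S(add(SZ, mul(add(SSZ, mul(Z, SSSZ)), SSZ)))))
  →12  S(S(S(S(add(Z, mul(add(SSZ, mul(Z, SSSZ)), SSZ))))))
  →13  S(S(S(S(mul(add(SSZ, mul(Z, SSSZ)), SSZ)))))
  →14  S(S(S(S(mul(S(add(SZ, mul(Z, SSSZ))), SSZ)))))
  →15  S(S(S(S(add(SSZ, mul(add(SZ, mul(Z, SSSZ)), SSZ))))))
  →16  S(S(S(S(S(add(SZ, mul(add(SZ, mul(Z, SSSZ)), SSZ)))))))
  →17  S(S(S(S(S(S(add(Z, mul(add(SZ, mul(Z, SSSZ)), SSZ))))))))
  →18  S(S(S(S(S(S(mul(add(SZ, mul(Z, SSSZ)), SSZ)))))))
  →19  S(S(S(S(S(S(mul(S(add(Z, mul(Z, SSSZ))), SSZ)))))))
  →20  S(S(S(S(S(S(add(SSZ, mul(add(Z, mul(Z, SSSZ)), SSZ))))))))
  →21  S(S(S(S(S(S(S(add(SZ, mul(add(Z, mul(Z, SSSZ)), SSZ)))))))))

Answer: NO — after 21 steps the term is S(S(S(S(S(S(S(add(SZ, mul(add(Z, mul(Z, SSSZ)), SSZ))))))))), not yet normal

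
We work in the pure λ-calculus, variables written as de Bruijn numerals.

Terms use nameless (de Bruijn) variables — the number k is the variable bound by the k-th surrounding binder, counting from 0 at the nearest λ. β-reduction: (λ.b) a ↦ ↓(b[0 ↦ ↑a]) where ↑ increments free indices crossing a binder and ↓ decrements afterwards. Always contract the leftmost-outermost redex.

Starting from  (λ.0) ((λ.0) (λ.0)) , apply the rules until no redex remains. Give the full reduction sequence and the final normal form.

  start: (λ.0) ((λ.0) (λ.0))
  →1  (λ.0) (λ.0)
  →2  λ.0

Answer: normal form = λ.0  (in 2 steps)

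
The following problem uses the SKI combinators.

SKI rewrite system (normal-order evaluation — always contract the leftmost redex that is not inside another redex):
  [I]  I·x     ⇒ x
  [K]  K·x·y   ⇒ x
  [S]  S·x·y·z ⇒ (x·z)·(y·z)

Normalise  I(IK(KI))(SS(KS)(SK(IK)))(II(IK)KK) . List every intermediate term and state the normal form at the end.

Answer: normal form = I  (in 4 steps)

Working:
  start: I(IK(KI))(SS(KS)(SK(IK)))(II(IK)KK)
  [1] IK(KI)(SS(KS)(SK(IK)))(II(IK)KK)
  [2] K(KI)(SS(KS)(SK(IK)))(II(IK)KK)
  [3] KI(II(IK)KK)
  [4] I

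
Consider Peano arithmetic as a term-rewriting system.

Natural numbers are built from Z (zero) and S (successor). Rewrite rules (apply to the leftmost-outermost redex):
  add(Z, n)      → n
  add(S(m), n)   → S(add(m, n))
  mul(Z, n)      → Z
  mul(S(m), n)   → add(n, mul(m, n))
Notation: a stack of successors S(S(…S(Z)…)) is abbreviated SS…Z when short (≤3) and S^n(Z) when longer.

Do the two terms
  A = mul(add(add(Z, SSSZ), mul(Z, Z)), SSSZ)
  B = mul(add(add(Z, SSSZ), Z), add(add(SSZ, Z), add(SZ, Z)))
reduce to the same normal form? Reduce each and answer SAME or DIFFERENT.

Term A:
  start: mul(add(add(Z, SSSZ), mul(Z, Z)), SSSZ)
  [1] mul(add(SSSZ, mul(Z, Z)), SSSZ)
  [2] mul(S(add(SSZ, mul(Z, Z))), SSSZ)
  [3] add(SSSZ, mul(add(SSZ, mul(Z, Z)), SSSZ))
  [4] S(add(SSZ, mul(add(SSZ, mul(Z, Z)), SSSZ)))
  [5] S(S(add(SZ, mul(add(SSZ, mul(Z, Z)), SSSZ))))
  [6] S(S(S(add(Z, mul(add(SSZ, mul(Z, Z)), SSSZ)))))
  [7] S(S(S(mul(add(SSZ, mul(Z, Z)), SSSZ))))
  [8] S(S(S(mul(S(add(SZ, mul(Z, Z))), SSSZ))))
  [9] S(S(S(add(SSSZ, mul(add(SZ, mul(Z, Z)), SSSZ)))))
  [10] S(S(S(S(add(SSZ, mul(add(SZ, mul(Z, Z)), SSSZ))))))
  [11] S(S(S(S(S(add(SZ, mul(add(SZ, mul(Z, Z)), SSSZ)))))))
  [12] S(S(S(S(S(S(add(Z, mul(add(SZ, mul(Z, Z)), SSSZ))))))))
  [13] S(S(S(S(S(S(mul(add(SZ, mul(Z, Z)), SSSZ)))))))
  [14] S(S(S(S(S(S(mul(S(add(Z, mul(Z, Z))), SSSZ)))))))
  [15] S(S(S(S(S(S(add(SSSZ, mul(add(Z, mul(Z, Z)), SSSZ))))))))
  [16] S(S(S(S(S(S(S(add(SSZ, mul(add(Z, mul(Z, Z)), SSSZ)))))))))
  [17] S(S(S(S(S(S(S(S(add(SZ, mul(add(Z, mul(Z, Z)), SSSZ))))))))))
  [18] S(S(S(S(S(S(S(S(S(add(Z, mul(add(Z, mul(Z, Z)), SSSZ)))))))))))
  [19] S(S(S(S(S(S(S(S(S(mul(add(Z, mul(Z, Z)), SSSZ))))))))))
  [20] S(S(S(S(S(S(S(S(S(mul(mul(Z, Z), SSSZ))))))))))
  [21] S(S(S(S(S(S(S(S(S(mul(Z, SSSZ))))))))))
  [22] S^9(Z)

Term B:
  start: mul(add(add(Z, SSSZ), Z), add(add(SSZ, Z), add(SZ, Z)))
  [1] mul(add(SSSZ, Z), add(add(SSZ, Z), add(SZ, Z)))
  [2] mul(S(add(SSZ, Z)), add(add(SSZ, Z), add(SZ, Z)))
  [3] add(add(add(SSZ, Z), add(SZ, Z)), mul(add(SSZ, Z), add(add(SSZ, Z), add(SZ, Z))))
  [4] add(add(S(add(SZ, Z)), add(SZ, Z)), mul(add(SSZ, Z), add(add(SSZ, Z), add(SZ, Z))))
  [5] add(S(add(add(SZ, Z), add(SZ, Z))), mul(add(SSZ, Z), add(add(SSZ, Z), add(SZ, Z))))
  [6] S(add(add(add(SZ, Z), add(SZ, Z)), mul(add(SSZ, Z), add(add(SSZ, Z), add(SZ, Z)))))
  [7] S(add(add(S(add(Z, Z)), add(SZ, Z)), mul(add(SSZ, Z), add(add(SSZ, Z), add(SZ, Z)))))
  [8] S(add(S(add(add(Z, Z), add(SZ, Z))), mul(add(SSZ, Z), add(add(SSZ, Z), add(SZ, Z)))))
  [9] S(S(add(add(add(Z, Z), add(SZ, Z)), mul(add(SSZ, Z), add(add(SSZ, Z), add(SZ, Z))))))
  [10] S(S(add(add(Z, add(SZ, Z)), mul(add(SSZ, Z), add(add(SSZ, Z), add(SZ, Z))))))
  [11] S(S(add(add(SZ, Z), mul(add(SSZ, Z), add(add(SSZ, Z), add(SZ, Z))))))
  [12] S(S(add(S(add(Z, Z)), mul(add(SSZ, Z), add(add(SSZ, Z), add(SZ, Z))))))
  [13] S(S(S(add(add(Z, Z), mul(add(SSZ, Z), add(add(SSZ, Z), add(SZ, Z)))))))
  [14] S(S(S(add(Z, mul(add(SSZ, Z), add(add(SSZ, Z), add(SZ, Z)))))))
  [15] S(S(S(mul(add(SSZ, Z), add(add(SSZ, Z), add(SZ, Z))))))
  [16] S(S(S(mul(S(add(SZ, Z)), add(add(SSZ, Z), add(SZ, Z))))))
  [17] S(S(S(add(add(add(SSZ, Z), add(SZ, Z)), mul(add(SZ, Z), add(add(SSZ, Z), add(SZ, Z)))))))
  [18] S(S(S(add(add(S(add(SZ, Z)), add(SZ, Z)), mul(add(SZ, Z), add(add(SSZ, Z), add(SZ, Z)))))))
  [19] S(S(S(add(S(add(add(SZ, Z), add(SZ, Z))), mul(add(SZ, Z), add(add(SSZ, Z), add(SZ, Z)))))))
  [20] S(S(S(S(add(add(add(SZ, Z), add(SZ, Z)), mul(add(SZ, Z), add(add(SSZ, Z), add(SZ, Z))))))))
  [21] S(S(S(S(add(add(S(add(Z, Z)), add(SZ, Z)), mul(add(SZ, Z), add(add(SSZ, Z), add(SZ, Z))))))))
  [22] S(S(S(S(add(S(add(add(Z, Z), add(SZ, Z))), mul(add(SZ, Z), add(add(SSZ, Z), add(SZ, Z))))))))
  [23] S(S(S(S(S(add(add(add(Z, Z), add(SZ, Z)), mul(add(SZ, Z), add(add(SSZ, Z), add(SZ, Z)))))))))
  [24] S(S(S(S(S(add(add(Z, add(SZ, Z)), mul(add(SZ, Z), add(add(SSZ, Z), add(SZ, Z)))))))))
  [25] S(S(S(S(S(add(add(SZ, Z), mul(add(SZ, Z), add(add(SSZ, Z), add(SZ, Z)))))))))
  [26] S(S(S(S(S(add(S(add(Z, Z)), mul(add(SZ, Z), add(add(SSZ, Z), add(SZ, Z)))))))))
  [27] S(S(S(S(S(S(add(add(Z, Z), mul(add(SZ, Z), add(add(SSZ, Z), add(SZ, Z))))))))))
  [28] S(S(S(S(S(S(add(Z, mul(add(SZ, Z), add(add(SSZ, Z), add(SZ, Z))))))))))
  [29] S(S(S(S(S(S(mul(add(SZ, Z), add(add(SSZ, Z), add(SZ, Z)))))))))
  [30] S(S(S(S(S(S(mul(S(add(Z, Z)), add(add(SSZ, Z), add(SZ, Z)))))))))
  [31] S(S(S(S(S(S(add(add(add(SSZ, Z), add(SZ, Z)), mul(add(Z, Z), add(add(SSZ, Z), add(SZ, Z))))))))))
  [32] S(S(S(S(S(S(add(add(S(add(SZ, Z)), add(SZ, Z)), mul(add(Z, Z), add(add(SSZ, Z), add(SZ, Z))))))))))
  [33] S(S(S(S(S(S(add(S(add(add(SZ, Z), add(SZ, Z))), mul(add(Z, Z), add(add(SSZ, Z), add(SZ, Z))))))))))
  [34] S(S(S(S(S(S(S(add(add(add(SZ, Z), add(SZ, Z)), mul(add(Z, Z), add(add(SSZ, Z), add(SZ, Z)))))))))))
  [35] S(S(S(S(S(S(S(add(add(S(add(Z, Z)), add(SZ, Z)), mul(add(Z, Z), add(add(SSZ, Z), add(SZ, Z)))))))))))
  [36] S(S(S(S(S(S(S(add(S(add(add(Z, Z), add(SZ, Z))), mul(add(Z, Z), add(add(SSZ, Z), add(SZ, Z)))))))))))
  [37] S(S(S(S(S(S(S(S(add(add(add(Z, Z), add(SZ, Z)), mul(add(Z, Z), add(add(SSZ, Z), add(SZ, Z))))))))))))
  [38] S(S(S(S(S(S(S(S(add(add(Z, add(SZ, Z)), mul(add(Z, Z), add(add(SSZ, Z), add(SZ, Z))))))))))))
  [39] S(S(S(S(S(S(S(S(add(add(SZ, Z), mul(add(Z, Z), add(add(SSZ, Z), add(SZ, Z))))))))))))
  [40] S(S(S(S(S(S(S(S(add(S(add(Z, Z)), mul(add(Z, Z), add(add(SSZ, Z), add(SZ, Z))))))))))))
  [41] S(S(S(S(S(S(S(S(S(add(add(Z, Z), mul(add(Z, Z), add(add(SSZ, Z), add(SZ, Z)))))))))))))
  [42] S(S(S(S(S(S(S(S(S(add(Z, mul(add(Z, Z), add(add(SSZ, Z), add(SZ, Z)))))))))))))
  [43] S(S(S(S(S(S(S(S(S(mul(add(Z, Z), add(add(SSZ, Z), add(SZ, Z))))))))))))
  [44] S(S(S(S(S(S(S(S(S(mul(Z, add(add(SSZ, Z), add(SZ, Z))))))))))))
  [45] S^9(Z)

Answer: SAME — A ⇓ S^9(Z), B ⇓ S^9(Z)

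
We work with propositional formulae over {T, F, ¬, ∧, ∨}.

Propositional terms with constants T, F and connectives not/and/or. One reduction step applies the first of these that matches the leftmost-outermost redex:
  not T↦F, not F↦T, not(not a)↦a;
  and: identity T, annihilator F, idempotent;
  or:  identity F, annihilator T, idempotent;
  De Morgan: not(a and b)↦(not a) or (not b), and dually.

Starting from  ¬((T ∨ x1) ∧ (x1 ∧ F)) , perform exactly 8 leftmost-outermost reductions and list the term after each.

  start: ¬((T ∨ x1) ∧ (x1 ∧ F))
  step 1: ¬(T ∨ x1) ∨ ¬(x1 ∧ F)
  step 2: (¬T ∧ ¬x1) ∨ ¬(x1 ∧ F)
  step 3: (F ∧ ¬x1) ∨ ¬(x1 ∧ F)
  step 4: F ∨ ¬(x1 ∧ F)
  step 5: ¬(x1 ∧ F)
  step 6: ¬x1 ∨ ¬F
  step 7: ¬x1 ∨ T
  step 8: T

Answer: after 8 steps: T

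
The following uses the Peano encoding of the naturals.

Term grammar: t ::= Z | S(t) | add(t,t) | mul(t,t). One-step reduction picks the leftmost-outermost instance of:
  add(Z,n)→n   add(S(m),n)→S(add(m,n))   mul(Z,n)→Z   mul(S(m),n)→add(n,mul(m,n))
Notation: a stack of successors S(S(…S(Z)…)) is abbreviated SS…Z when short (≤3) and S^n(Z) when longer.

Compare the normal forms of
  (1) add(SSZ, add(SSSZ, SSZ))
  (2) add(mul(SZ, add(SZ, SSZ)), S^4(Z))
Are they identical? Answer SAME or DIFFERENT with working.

Answer: SAME — A ⇓ S^7(Z), B ⇓ S^7(Z)

Working:
Term A:
  start: add(SSZ, add(SSSZ, SSZ))
  step 1: S(add(SZ, add(SSSZ, SSZ)))
  step 2: S(S(add(Z, add(SSSZ, SSZ))))
  step 3: S(S(add(SSSZ, SSZ)))
  step 4: S(S(S(add(SSZ, SSZ))))
  step 5: S(S(S(S(add(SZ, SSZ)))))
  step 6: S(S(S(S(S(add(Z, SSZ))))))
  step 7: S^7(Z)

Term B:
  start: add(mul(SZ, add(SZ, SSZ)), S^4(Z))
  step 1: add(add(add(SZ, SSZ), mul(Z, add(SZ, SSZ))), S^4(Z))
  step 2: add(add(S(add(Z, SSZ)), mul(Z, add(SZ, SSZ))), S^4(Z))
  step 3: add(S(add(add(Z, SSZ), mul(Z, add(SZ, SSZ)))), S^4(Z))
  step 4: S(add(add(add(Z, SSZ), mul(Z, add(SZ, SSZ))), S^4(Z)))
  step 5: S(add(add(SSZ, mul(Z, add(SZ, SSZ))), S^4(Z)))
  step 6: S(add(S(add(SZ, mul(Z, add(SZ, SSZ)))), S^4(Z)))
  step 7: S(S(add(add(SZ, mul(Z, add(SZ, SSZ))), S^4(Z))))
  step 8: S(S(add(S(add(Z, mul(Z, add(SZ, SSZ)))), S^4(Z))))
  step 9: S(S(S(add(add(Z, mul(Z, add(SZ, SSZ))), S^4(Z)))))
  step 10: S(S(S(add(mul(Z, add(SZ, SSZ)), S^4(Z)))))
  step 11: S(S(S(add(Z, S^4(Z)))))
  step 12: S^7(Z)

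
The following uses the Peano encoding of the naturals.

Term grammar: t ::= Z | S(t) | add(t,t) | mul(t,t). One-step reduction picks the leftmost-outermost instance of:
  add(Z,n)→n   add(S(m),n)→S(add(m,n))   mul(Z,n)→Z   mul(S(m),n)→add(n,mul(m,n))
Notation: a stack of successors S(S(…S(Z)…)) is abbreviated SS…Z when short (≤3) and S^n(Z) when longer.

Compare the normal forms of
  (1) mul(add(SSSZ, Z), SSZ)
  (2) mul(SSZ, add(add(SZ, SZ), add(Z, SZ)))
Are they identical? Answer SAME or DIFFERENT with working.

Answer: SAME — A ⇓ S^6(Z), B ⇓ S^6(Z)

Reduction:
Term A:
  start: mul(add(SSSZ, Z), SSZ)
  [1] mul(S(add(SSZ, Z)), SSZ)
  [2] add(SSZ, mul(add(SSZ, Z), SSZ))
  [3] S(add(SZ, mul(add(SSZ, Z), SSZ)))
  [4] S(S(add(Z, mul(add(SSZ, Z), SSZ))))
  [5] S(S(mul(add(SSZ, Z), SSZ)))
  [6] S(S(mul(S(add(SZ, Z)), SSZ)))
  [7] S(S(add(SSZ, mul(add(SZ, Z), SSZ))))
  [8] S(S(S(add(SZ, mul(add(SZ, Z), SSZ)))))
  [9] S(S(S(S(add(Z, mul(add(SZ, Z), SSZ))))))
  [10] S(S(S(S(mul(add(SZ, Z), SSZ)))))
  [11] S(S(S(S(mul(S(add(Z, Z)), SSZ)))))
  [12] S(S(S(S(add(SSZ, mul(add(Z, Z), SSZ))))))
  [13] S(S(S(S(S(add(SZ, mul(add(Z, Z), SSZ)))))))
  [14] S(S(S(S(S(S(add(Z, mul(add(Z, Z), SSZ))))))))
  [15] S(S(S(S(S(S(mul(add(Z, Z), SSZ)))))))
  [16] S(S(S(S(S(S(mul(Z, SSZ)))))))
  [17] S^6(Z)

Term B:
  start: mul(SSZ, add(add(SZ, SZ), add(Z, SZ)))
  [1] add(add(add(SZ, SZ), add(Z, SZ)), mul(SZ, add(add(SZ, SZ), add(Z, SZ))))
  [2] add(add(S(add(Z, SZ)), add(Z, SZ)), mul(SZ, add(add(SZ, SZ), add(Z, SZ))))
  [3] add(S(add(add(Z, SZ), add(Z, SZ))), mul(SZ, add(add(SZ, SZ), add(Z, SZ))))
  [4] S(add(add(add(Z, SZ), add(Z, SZ)), mul(SZ, add(add(SZ, SZ), add(Z, SZ)))))
  [5] S(add(add(SZ, add(Z, SZ)), mul(SZ, add(add(SZ, SZ), add(Z, SZ)))))
  [6] S(add(S(add(Z, add(Z, SZ))), mul(SZ, add(add(SZ, SZ), add(Z, SZ)))))
  [7] S(S(add(add(Z, add(Z, SZ)), mul(SZ, add(add(SZ, SZ), add(Z, SZ))))))
  [8] S(S(add(add(Z, SZ), mul(SZ, add(add(SZ, SZ), add(Z, SZ))))))
  [9] S(S(add(SZ, mul(SZ, add(add(SZ, SZ), add(Z, SZ))))))
  [10] S(S(S(add(Z, mul(SZ, add(add(SZ, SZ), add(Z, SZ)))))))
  [11] S(S(S(mul(SZ, add(add(SZ, SZ), add(Z, SZ))))))
  [12] S(S(S(add(add(add(SZ, SZ), add(Z, SZ)), mul(Z, add(add(SZ, SZ), add(Z, SZ)))))))
  [13] S(S(S(add(add(S(add(Z, SZ)), add(Z, SZ)), mul(Z, add(add(SZ, SZ), add(Z, SZ)))))))
  [14] S(S(S(add(S(add(add(Z, SZ), add(Z, SZ))), mul(Z, add(add(SZ, SZ), add(Z, SZ)))))))
  [15] S(S(S(S(add(add(add(Z, SZ), add(Z, SZ)), mul(Z, add(add(SZ, SZ), add(Z, SZ))))))))
  [16] S(S(S(S(add(add(SZ, add(Z, SZ)), mul(Z, add(add(SZ, SZ), add(Z, SZ))))))))
  [17] S(S(S(S(add(S(add(Z, add(Z, SZ))), mul(Z, add(add(SZ, SZ), add(Z, SZ))))))))
  [18] S(S(S(S(S(add(add(Z, add(Z, SZ)), mul(Z, add(add(SZ, SZ), add(Z, SZ)))))))))
  [19] S(S(S(S(S(add(add(Z, SZ), mul(Z, add(add(SZ, SZ), add(Z, SZ)))))))))
  [20] S(S(S(S(S(add(SZ, mul(Z, add(add(SZ, SZ), add(Z, SZ)))))))))
  [21] S(S(S(S(S(S(add(Z, mul(Z, add(add(SZ, SZ), add(Z, SZ))))))))))
  [22] S(S(S(S(S(S(mul(Z, add(add(SZ, SZ), add(Z, SZ)))))))))
  [23] S^6(Z)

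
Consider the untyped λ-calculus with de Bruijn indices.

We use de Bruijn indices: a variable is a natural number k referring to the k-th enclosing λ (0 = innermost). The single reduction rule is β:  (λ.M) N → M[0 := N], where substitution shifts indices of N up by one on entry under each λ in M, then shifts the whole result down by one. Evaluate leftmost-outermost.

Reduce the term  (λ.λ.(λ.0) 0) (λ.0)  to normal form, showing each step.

Answer: normal form = λ.0  (in 2 steps)

Working:
  start: (λ.λ.(λ.0) 0) (λ.0)
  [1] λ.(λ.0) 0
  [2] λ.0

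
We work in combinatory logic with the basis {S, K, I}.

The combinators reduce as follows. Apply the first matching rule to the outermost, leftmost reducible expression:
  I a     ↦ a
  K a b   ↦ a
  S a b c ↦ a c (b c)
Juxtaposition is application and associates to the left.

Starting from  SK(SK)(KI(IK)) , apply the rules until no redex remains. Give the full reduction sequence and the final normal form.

  start: SK(SK)(KI(IK))
  →1  K(KI(IK))(SK(KI(IK)))
  →2  KI(IK)
  →3  I

Answer: normal form = I  (in 3 steps)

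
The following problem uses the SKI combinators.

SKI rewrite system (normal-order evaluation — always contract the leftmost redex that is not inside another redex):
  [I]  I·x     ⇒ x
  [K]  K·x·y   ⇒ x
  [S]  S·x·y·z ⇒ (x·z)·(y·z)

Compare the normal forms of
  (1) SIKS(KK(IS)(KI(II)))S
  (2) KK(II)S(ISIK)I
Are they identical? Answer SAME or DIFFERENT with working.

Answer: SAME — A ⇓ SI, B ⇓ SI

Derivation:
Term A:
  start: SIKS(KK(IS)(KI(II)))S
  [1] IS(KS)(KK(IS)(KI(II)))S
  [2] S(KS)(KK(IS)(KI(II)))S
  [3] KSS(KK(IS)(KI(II))S)
  [4] S(KK(IS)(KI(II))S)
  [5] S(K(KI(II))S)
  [6] S(KI(II))
  [7] SI

Term B:
  start: KK(II)S(ISIK)I
  [1] KS(ISIK)I
  [2] SI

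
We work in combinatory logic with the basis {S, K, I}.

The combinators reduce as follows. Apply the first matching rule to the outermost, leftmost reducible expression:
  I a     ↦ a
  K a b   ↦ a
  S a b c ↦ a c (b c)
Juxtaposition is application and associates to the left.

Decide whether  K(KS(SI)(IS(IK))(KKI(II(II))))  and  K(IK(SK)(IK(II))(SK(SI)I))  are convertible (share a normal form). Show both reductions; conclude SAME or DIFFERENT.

Term A:
  start: K(KS(SI)(IS(IK))(KKI(II(II))))
  [1] K(S(IS(IK))(KKI(II(II))))
  [2] K(S(S(IK))(KKI(II(II))))
  [3] K(S(SK)(KKI(II(II))))
  [4] K(S(SK)(K(II(II))))
  [5] K(S(SK)(K(I(II))))
  [6] K(S(SK)(K(II)))
  [7] K(S(SK)(KI))

Term B:
  start: K(IK(SK)(IK(II))(SK(SI)I))
  [1] K(K(SK)(IK(II))(SK(SI)I))
  [2] K(SK(SK(SI)I))
  [3] K(SK(KI(SII)))
  [4] K(SKI)

Answer: DIFFERENT — A ⇓ K(S(SK)(KI)), B ⇓ K(SKI)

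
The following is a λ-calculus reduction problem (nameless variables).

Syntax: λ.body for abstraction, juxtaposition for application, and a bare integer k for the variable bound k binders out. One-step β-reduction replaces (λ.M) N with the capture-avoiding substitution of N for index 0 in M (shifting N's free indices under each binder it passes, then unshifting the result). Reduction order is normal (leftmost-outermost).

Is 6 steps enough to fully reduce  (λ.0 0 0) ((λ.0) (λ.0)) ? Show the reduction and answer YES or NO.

  start: (λ.0 0 0) ((λ.0) (λ.0))
  [1] (λ.0) (λ.0) ((λ.0) (λ.0)) ((λ.0) (λ.0))
  [2] (λ.0) ((λ.0) (λ.0)) ((λ.0) (λ.0))
  [3] (λ.0) (λ.0) ((λ.0) (λ.0))
  [4] (λ.0) ((λ.0) (λ.0))
  [5] (λ.0) (λ.0)
  [6] λ.0

Answer: YES — reaches normal form λ.0 in 6 ≤ 6 steps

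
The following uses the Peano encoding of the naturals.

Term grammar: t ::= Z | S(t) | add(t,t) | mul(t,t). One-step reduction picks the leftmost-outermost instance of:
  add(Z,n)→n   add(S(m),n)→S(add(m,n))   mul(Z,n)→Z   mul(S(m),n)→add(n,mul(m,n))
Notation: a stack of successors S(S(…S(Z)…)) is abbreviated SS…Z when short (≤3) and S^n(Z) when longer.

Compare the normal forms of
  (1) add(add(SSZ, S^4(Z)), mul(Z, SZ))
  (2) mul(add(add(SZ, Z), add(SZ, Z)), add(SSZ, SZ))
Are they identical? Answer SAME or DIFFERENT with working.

Answer: SAME — A ⇓ S^6(Z), B ⇓ S^6(Z)

Derivation:
Term A:
  start: add(add(SSZ, S^4(Z)), mul(Z, SZ))
  [1] add(S(add(SZ, S^4(Z))), mul(Z, SZ))
  [2] S(add(add(SZ, S^4(Z)), mul(Z, SZ)))
  [3] S(add(S(add(Z, S^4(Z))), mul(Z, SZ)))
  [4] S(S(add(add(Z, S^4(Z)), mul(Z, SZ))))
  [5] S(S(add(S^4(Z), mul(Z, SZ))))
  [6] S(S(S(add(SSSZ, mul(Z, SZ)))))
  [7] S(S(S(S(add(SSZ, mul(Z, SZ))))))
  [8] S(S(S(S(S(add(SZ, mul(Z, SZ)))))))
  [9] S(S(S(S(S(S(add(Z, mul(Z, SZ))))))))
  [10] S(S(S(S(S(S(mul(Z, SZ)))))))
  [11] S^6(Z)

Term B:
  start: mul(add(add(SZ, Z), add(SZ, Z)), add(SSZ, SZ))
  [1] mul(add(S(add(Z, Z)), add(SZ, Z)), add(SSZ, SZ))
  [2] mul(S(add(add(Z, Z), add(SZ, Z))), add(SSZ, SZ))
  [3] add(add(SSZ, SZ), mul(add(add(Z, Z), add(SZ, Z)), add(SSZ, SZ)))
  [4] add(S(add(SZ, SZ)), mul(add(add(Z, Z), add(SZ, Z)), add(SSZ, SZ)))
  [5] S(add(add(SZ, SZ), mul(add(add(Z, Z), add(SZ, Z)), add(SSZ, SZ))))
  [6] S(add(S(add(Z, SZ)), mul(add(add(Z, Z), add(SZ, Z)), add(SSZ, SZ))))
  [7] S(S(add(add(Z, SZ), mul(add(add(Z, Z), add(SZ, Z)), add(SSZ, SZ)))))
  [8] S(S(add(SZ, mul(add(add(Z, Z), add(SZ, Z)), add(SSZ, SZ)))))
  [9] S(S(S(add(Z, mul(add(add(Z, Z), add(SZ, Z)), add(SSZ, SZ))))))
  [10] S(S(S(mul(add(add(Z, Z), add(SZ, Z)), add(SSZ, SZ)))))
  [11] S(S(S(mul(add(Z, add(SZ, Z)), add(SSZ, SZ)))))
  [12] S(S(S(mul(add(SZ, Z), add(SSZ, SZ)))))
  [13] S(S(S(mul(S(add(Z, Z)), add(SSZ, SZ)))))
  [14] S(S(S(add(add(SSZ, SZ), mul(add(Z, Z), add(SSZ, SZ))))))
  [15] S(S(S(add(S(add(SZ, SZ)), mul(add(Z, Z), add(SSZ, SZ))))))
  [16] S(S(S(S(add(add(SZ, SZ), mul(add(Z, Z), add(SSZ, SZ)))))))
  [17] S(S(S(S(add(S(add(Z, SZ)), mul(add(Z, Z), add(SSZ, SZ)))))))
  [18] S(S(S(S(S(add(add(Z, SZ), mul(add(Z, Z), add(SSZ, SZ))))))))
  [19] S(S(S(S(S(add(SZ, mul(add(Z, Z), add(SSZ, SZ))))))))
  [20] S(S(S(S(S(S(add(Z, mul(add(Z, Z), add(SSZ, SZ)))))))))
  [21] S(S(S(S(S(S(mul(add(Z, Z), add(SSZ, SZ))))))))
  [22] S(S(S(S(S(S(mul(Z, add(SSZ, SZ))))))))
  [23] S^6(Z)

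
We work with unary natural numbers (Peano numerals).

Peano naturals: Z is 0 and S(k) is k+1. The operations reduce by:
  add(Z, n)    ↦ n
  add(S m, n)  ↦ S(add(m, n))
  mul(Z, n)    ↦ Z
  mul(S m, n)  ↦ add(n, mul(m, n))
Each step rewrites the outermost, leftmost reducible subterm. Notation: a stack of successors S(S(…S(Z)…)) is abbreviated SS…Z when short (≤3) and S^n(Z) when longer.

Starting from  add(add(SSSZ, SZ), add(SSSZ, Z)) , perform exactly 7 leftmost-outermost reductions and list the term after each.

  start: add(add(SSSZ, SZ), add(SSSZ, Z))
  [1] add(S(add(SSZ, SZ)), add(SSSZ, Z))
  [2] S(add(add(SSZ, SZ), add(SSSZ, Z)))
  [3] S(add(S(add(SZ, SZ)), add(SSSZ, Z)))
  [4] S(S(add(add(SZ, SZ), add(SSSZ, Z))))
  [5] S(S(add(S(add(Z, SZ)), add(SSSZ, Z))))
  [6] S(S(S(add(add(Z, SZ), add(SSSZ, Z)))))
  [7] S(S(S(add(SZ, add(SSSZ, Z)))))

Answer: after 7 steps: S(S(S(add(SZ, add(SSSZ, Z)))))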